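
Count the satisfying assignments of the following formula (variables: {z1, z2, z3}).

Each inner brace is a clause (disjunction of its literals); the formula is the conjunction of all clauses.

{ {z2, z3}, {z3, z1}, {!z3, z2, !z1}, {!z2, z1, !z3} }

There are 2^3 = 8 truth assignments over (z1, z2, z3).
Split on z3. With z3 = true, the clauses containing z3 are satisfied and !z3 drops from the rest; 2 of the 2^2 = 4 assignments to the other variables satisfy what remains.
With z3 = false, by the same count on the reduced clause set, 1 assignment works.
Total: 2 + 1 = 3.

3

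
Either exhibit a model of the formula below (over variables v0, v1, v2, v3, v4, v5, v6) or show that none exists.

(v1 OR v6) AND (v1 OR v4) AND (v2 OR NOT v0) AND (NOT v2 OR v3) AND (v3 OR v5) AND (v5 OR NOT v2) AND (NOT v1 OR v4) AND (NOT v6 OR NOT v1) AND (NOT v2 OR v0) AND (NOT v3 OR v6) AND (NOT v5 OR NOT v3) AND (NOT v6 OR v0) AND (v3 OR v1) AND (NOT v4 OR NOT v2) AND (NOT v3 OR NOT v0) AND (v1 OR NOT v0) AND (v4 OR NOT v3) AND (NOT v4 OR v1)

Branch on v1: set v1 = true.
The clause (v4) is unit, so v4 = true.
The clause (NOT v6) is unit, so v6 = false.
The clause (NOT v3) is unit, so v3 = false.
The clause (NOT v2) is unit, so v2 = false.
The clause (NOT v0) is unit, so v0 = false.
The clause (v5) is unit, so v5 = true.
This assignment satisfies each clause.

v0: false; v1: true; v2: false; v3: false; v4: true; v5: true; v6: false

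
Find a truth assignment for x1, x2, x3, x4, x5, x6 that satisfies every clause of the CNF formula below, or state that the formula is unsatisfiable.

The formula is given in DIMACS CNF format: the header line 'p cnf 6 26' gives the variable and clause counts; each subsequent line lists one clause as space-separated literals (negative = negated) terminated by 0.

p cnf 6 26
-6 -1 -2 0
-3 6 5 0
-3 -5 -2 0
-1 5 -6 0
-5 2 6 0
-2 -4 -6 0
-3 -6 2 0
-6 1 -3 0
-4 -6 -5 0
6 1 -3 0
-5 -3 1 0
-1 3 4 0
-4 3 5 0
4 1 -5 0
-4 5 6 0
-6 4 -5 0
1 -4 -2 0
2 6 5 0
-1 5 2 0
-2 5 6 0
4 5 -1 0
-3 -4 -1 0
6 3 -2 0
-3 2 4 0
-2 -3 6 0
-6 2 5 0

x1=False, x2=True, x3=False, x4=False, x5=False, x6=True

Branch on x6: set x6 = True.
Branch on x1: set x1 = False.
Unit clause (¬x3) forces x3 = False.
Branch on x2: set x2 = True.
Unit clause (¬x4) forces x4 = False.
Unit clause (¬x5) forces x5 = False.
Every clause now holds.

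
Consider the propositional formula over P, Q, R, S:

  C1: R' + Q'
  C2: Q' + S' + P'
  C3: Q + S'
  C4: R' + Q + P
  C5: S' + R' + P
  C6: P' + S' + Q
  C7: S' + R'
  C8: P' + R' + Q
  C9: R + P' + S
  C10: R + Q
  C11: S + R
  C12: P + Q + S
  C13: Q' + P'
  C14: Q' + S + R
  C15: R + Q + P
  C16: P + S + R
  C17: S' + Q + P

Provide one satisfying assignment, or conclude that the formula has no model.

Suppose R = 0.
The clause (Q) is unit, so Q = 1.
The clause (S) is unit, so S = 1.
The clause (P') is unit, so P = 0.
This assignment satisfies each clause.

P=0,  Q=1,  R=0,  S=1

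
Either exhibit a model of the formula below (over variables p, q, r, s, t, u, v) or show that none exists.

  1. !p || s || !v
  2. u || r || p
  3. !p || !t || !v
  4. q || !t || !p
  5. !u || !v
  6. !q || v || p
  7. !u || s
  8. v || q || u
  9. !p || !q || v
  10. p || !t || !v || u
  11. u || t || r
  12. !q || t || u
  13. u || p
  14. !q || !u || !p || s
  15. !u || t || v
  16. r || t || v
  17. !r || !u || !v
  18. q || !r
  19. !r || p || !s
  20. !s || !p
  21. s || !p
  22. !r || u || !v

Suppose u = true.
(!v) alone gives v = false.
(s) alone gives s = true.
(t) alone gives t = true.
(!p) alone gives p = false.
(!q) alone gives q = false.
(!r) alone gives r = false.
All clauses are satisfied.

p ↦ false, q ↦ false, r ↦ false, s ↦ true, t ↦ true, u ↦ true, v ↦ false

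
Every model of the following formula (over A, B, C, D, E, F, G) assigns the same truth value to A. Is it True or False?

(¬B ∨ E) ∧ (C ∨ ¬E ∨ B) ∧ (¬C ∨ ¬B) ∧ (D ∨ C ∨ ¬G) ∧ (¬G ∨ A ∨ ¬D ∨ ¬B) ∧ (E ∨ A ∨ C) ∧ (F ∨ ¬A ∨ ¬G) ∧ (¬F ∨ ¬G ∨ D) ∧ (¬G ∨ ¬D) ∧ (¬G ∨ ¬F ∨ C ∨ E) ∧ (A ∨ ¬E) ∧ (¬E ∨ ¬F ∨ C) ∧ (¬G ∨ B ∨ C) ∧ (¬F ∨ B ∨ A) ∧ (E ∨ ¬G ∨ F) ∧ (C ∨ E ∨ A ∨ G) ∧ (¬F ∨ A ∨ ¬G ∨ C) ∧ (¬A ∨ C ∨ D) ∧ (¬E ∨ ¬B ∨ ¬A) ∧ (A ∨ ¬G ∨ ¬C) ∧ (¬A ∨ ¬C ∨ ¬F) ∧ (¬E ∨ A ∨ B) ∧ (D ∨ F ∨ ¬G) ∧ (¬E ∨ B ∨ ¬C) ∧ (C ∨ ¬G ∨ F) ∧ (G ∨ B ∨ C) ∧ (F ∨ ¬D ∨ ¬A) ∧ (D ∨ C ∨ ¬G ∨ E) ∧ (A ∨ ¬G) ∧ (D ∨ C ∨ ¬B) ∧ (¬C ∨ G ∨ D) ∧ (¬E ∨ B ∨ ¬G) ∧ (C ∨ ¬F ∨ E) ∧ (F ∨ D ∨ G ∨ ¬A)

False

Suppose A = True.
Case B = False:
Case C = True:
The clause (¬F) is unit, so F = False.
The clause (¬G) is unit, so G = False.
The clause (¬E) is unit, so E = False.
The clause (¬D) is unit, so D = False.
Now (D) is unsatisfied and unit — conflict.
So C must be the other value — set C = False.
The clause (¬E) is unit, so E = False.
The clause (¬G) is unit, so G = False.
Now (G) is unsatisfied and unit — conflict.
Neither C = True nor C = False works.
So B must be the other value — set B = True.
The clause (E) is unit, so E = True.
Now (¬E) is unsatisfied and unit — conflict.
Neither B = True nor B = False works.
So every satisfying assignment has A = False.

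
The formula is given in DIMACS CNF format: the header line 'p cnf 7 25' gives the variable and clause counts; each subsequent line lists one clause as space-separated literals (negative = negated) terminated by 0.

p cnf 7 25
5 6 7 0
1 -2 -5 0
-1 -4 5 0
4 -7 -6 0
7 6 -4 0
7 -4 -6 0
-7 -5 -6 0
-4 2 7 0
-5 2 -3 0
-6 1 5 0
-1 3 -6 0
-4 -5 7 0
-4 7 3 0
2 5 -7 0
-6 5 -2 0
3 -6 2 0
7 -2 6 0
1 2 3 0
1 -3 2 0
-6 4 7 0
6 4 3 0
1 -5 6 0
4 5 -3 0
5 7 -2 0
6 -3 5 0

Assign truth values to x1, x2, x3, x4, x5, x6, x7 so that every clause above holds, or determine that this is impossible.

x1: True,  x2: True,  x3: True,  x4: False,  x5: True,  x6: False,  x7: True

Suppose x5 = True.
Suppose x1 = True.
Suppose x7 = True.
Unit clause (¬x6) forces x6 = False.
Suppose x2 = True.
Suppose x4 = False.
Unit clause (x3) forces x3 = True.
Every clause now holds.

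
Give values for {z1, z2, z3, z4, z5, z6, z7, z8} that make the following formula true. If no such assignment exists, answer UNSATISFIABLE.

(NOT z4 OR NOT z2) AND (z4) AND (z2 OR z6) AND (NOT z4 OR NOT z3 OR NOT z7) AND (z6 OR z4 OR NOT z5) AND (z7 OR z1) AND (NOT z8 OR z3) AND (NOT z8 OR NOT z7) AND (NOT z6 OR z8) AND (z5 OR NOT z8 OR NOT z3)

The clause (z4) is unit, so z4 = true.
The clause (NOT z2) is unit, so z2 = false.
The clause (z6) is unit, so z6 = true.
The clause (z8) is unit, so z8 = true.
The clause (z3) is unit, so z3 = true.
The clause (NOT z7) is unit, so z7 = false.
The clause (z1) is unit, so z1 = true.
The clause (z5) is unit, so z5 = true.
Every clause now holds.

z1: true, z2: false, z3: true, z4: true, z5: true, z6: true, z7: false, z8: true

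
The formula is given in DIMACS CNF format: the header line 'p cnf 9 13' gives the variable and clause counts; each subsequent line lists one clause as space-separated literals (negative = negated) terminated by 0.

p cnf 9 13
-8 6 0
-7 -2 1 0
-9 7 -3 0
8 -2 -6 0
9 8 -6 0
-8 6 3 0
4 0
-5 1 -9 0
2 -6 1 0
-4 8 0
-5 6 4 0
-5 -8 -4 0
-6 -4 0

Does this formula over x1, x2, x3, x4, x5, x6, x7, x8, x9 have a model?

(x4) alone gives x4 = True.
(x8) alone gives x8 = True.
(x6) alone gives x6 = True.
But (¬x6) is also a unit clause — contradiction.
No assignment satisfies every clause.

Unsatisfiable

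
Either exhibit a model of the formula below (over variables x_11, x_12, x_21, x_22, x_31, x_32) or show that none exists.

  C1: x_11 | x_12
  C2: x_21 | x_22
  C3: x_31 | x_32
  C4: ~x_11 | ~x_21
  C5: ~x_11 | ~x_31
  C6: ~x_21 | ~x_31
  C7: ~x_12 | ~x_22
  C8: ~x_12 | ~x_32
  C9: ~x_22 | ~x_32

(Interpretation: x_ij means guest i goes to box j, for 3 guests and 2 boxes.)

UNSATISFIABLE

Branch on x_11: set x_11 = 1.
(~x_21) alone gives x_21 = 0.
(x_22) alone gives x_22 = 1.
(~x_31) alone gives x_31 = 0.
(x_32) alone gives x_32 = 1.
Now (~x_32) is unsatisfied and unit — conflict.
Undo x_11 and try x_11 = 0.
(x_12) alone gives x_12 = 1.
(~x_22) alone gives x_22 = 0.
(x_21) alone gives x_21 = 1.
(~x_31) alone gives x_31 = 0.
(x_32) alone gives x_32 = 1.
Now (~x_32) is unsatisfied and unit — conflict.
Neither x_11 = 1 nor x_11 = 0 works.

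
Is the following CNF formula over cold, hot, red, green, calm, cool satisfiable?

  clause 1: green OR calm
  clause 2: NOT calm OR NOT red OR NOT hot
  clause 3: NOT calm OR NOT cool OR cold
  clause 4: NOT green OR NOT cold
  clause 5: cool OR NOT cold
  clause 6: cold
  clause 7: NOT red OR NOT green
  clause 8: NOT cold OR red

From the singleton clause (cold), cold = true.
From the singleton clause (NOT green), green = false.
From the singleton clause (calm), calm = true.
From the singleton clause (cool), cool = true.
From the singleton clause (red), red = true.
From the singleton clause (NOT hot), hot = false.
Every clause now holds.
A satisfying assignment: cold ↦ true,  hot ↦ false,  red ↦ true,  green ↦ false,  calm ↦ true,  cool ↦ true.

Yes, satisfiable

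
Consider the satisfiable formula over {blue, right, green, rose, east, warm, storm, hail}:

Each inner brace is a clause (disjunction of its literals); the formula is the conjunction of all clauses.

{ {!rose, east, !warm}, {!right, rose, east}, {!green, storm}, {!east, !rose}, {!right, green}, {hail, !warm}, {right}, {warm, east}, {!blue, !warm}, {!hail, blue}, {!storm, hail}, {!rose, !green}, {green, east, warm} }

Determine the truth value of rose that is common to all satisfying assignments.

Suppose rose = true.
Unit clause (!east) forces east = false.
Unit clause (!warm) forces warm = false.
That conflicts with the unit clause (warm).
So every satisfying assignment has rose = False.

False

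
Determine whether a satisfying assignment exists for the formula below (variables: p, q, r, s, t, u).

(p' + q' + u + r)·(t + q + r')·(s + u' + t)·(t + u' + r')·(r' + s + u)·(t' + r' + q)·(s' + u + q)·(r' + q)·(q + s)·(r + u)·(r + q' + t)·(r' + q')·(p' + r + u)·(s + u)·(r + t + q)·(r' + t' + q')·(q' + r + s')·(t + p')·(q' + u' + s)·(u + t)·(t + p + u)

Satisfiable

Case r = 0:
(u) alone gives u = 1.
Case s = 1:
(q') alone gives q = 0.
(t) alone gives t = 1.
No clause remains; p is free.
A satisfying assignment: p ↦ 0, q ↦ 0, r ↦ 0, s ↦ 1, t ↦ 1, u ↦ 1.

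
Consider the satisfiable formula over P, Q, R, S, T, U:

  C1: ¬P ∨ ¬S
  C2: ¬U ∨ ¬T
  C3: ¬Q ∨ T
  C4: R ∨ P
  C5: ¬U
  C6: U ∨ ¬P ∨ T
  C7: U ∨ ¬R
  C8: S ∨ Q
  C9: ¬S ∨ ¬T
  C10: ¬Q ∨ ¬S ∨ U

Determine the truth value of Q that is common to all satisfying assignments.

True

Suppose Q = False.
From the singleton clause (¬U), U = False.
From the singleton clause (¬R), R = False.
From the singleton clause (P), P = True.
From the singleton clause (¬S), S = False.
Now (S) is unsatisfied and unit — conflict.
So every satisfying assignment has Q = True.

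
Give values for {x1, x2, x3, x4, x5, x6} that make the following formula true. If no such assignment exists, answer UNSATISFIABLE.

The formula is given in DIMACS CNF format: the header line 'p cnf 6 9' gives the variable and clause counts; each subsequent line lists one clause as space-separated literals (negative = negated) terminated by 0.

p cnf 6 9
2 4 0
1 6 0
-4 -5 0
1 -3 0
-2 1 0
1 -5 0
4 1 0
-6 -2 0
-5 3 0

Branch on x2: set x2 = True.
From the singleton clause (x1), x1 = True.
From the singleton clause (¬x6), x6 = False.
Branch on x4: set x4 = False.
Branch on x5: set x5 = False.
No clause remains; x3 is free.

x1: True, x2: True, x3: False, x4: False, x5: False, x6: False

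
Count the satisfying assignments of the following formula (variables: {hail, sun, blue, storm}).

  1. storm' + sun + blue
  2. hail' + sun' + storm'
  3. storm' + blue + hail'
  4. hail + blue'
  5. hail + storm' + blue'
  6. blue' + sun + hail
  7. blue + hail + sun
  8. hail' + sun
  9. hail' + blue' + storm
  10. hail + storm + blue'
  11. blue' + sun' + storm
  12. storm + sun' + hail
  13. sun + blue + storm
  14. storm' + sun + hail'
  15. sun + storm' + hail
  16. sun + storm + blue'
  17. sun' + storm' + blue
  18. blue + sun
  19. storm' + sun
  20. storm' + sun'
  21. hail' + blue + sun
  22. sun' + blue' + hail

1

There are 2^4 = 16 truth assignments over (hail, sun, blue, storm).
Check each against the 22 clauses (columns in the order hail, sun, blue, storm):
  F F F F  ✗ fails (blue + hail + sun)
  F F F T  ✗ fails (storm' + sun + blue)
  F F T F  ✗ fails (hail + blue')
  F F T T  ✗ fails (hail + blue')
  F T F F  ✗ fails (storm + sun' + hail)
  F T F T  ✗ fails (sun' + storm' + blue)
  F T T F  ✗ fails (hail + blue')
  F T T T  ✗ fails (hail + blue')
  T F F F  ✗ fails (hail' + sun)
  T F F T  ✗ fails (storm' + sun + blue)
  T F T F  ✗ fails (hail' + sun)
  T F T T  ✗ fails (hail' + sun)
  T T F F  ✓ satisfies all
  T T F T  ✗ fails (hail' + sun' + storm')
  T T T F  ✗ fails (hail' + blue' + storm)
  T T T T  ✗ fails (hail' + sun' + storm')
1 of the 16 rows is a model.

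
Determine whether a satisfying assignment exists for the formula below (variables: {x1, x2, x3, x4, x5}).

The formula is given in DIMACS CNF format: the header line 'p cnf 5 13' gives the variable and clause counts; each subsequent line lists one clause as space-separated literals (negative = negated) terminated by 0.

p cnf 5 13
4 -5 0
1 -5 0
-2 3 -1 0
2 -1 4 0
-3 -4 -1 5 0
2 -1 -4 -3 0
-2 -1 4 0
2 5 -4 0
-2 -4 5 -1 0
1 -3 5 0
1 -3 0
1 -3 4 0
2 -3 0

Branch on x4: set x4 = True.
Branch on x1: set x1 = True.
Branch on x2: set x2 = True.
The clause (x3) is unit, so x3 = True.
The clause (x5) is unit, so x5 = True.
This assignment satisfies each clause.
A satisfying assignment: x1=True,  x2=True,  x3=True,  x4=True,  x5=True.

Yes, satisfiable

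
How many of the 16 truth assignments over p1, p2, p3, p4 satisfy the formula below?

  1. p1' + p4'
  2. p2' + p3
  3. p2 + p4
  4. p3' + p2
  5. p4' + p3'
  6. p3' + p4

1

There are 2^4 = 16 truth assignments over (p1, p2, p3, p4).
Split on p1. With p1 = 1, the clauses containing p1 are satisfied and p1' drops from the rest; 0 of the 2^3 = 8 assignments to the other variables satisfy what remains.
With p1 = 0, by the same count on the reduced clause set, 1 assignment works.
(One model: p1=F, p2=F, p3=F, p4=T.)
Total: 0 + 1 = 1.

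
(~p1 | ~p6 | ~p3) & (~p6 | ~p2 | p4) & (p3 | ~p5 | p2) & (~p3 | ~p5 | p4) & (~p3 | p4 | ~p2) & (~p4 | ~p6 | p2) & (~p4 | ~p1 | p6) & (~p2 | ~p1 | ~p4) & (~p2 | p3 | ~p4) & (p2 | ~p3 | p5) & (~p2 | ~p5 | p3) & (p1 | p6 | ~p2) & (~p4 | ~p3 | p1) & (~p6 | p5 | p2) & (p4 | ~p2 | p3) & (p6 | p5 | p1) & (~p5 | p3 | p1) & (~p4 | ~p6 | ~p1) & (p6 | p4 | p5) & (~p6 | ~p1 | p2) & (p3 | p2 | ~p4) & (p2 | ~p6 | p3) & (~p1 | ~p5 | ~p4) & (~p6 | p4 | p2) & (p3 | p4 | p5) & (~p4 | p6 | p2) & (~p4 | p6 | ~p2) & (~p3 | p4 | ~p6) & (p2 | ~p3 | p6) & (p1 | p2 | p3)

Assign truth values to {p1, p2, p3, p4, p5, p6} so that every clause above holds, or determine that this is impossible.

Case p1 = 0:
Case p6 = 1:
Case p2 = 0:
(~p4) alone gives p4 = 0.
That conflicts with the unit clause (p4).
So p2 must be the other value — set p2 = 1.
(p4) alone gives p4 = 1.
(p3) alone gives p3 = 1.
That conflicts with the unit clause (~p3).
Neither p2 = 1 nor p2 = 0 works.
So p6 must be the other value — set p6 = 0.
(~p2) alone gives p2 = 0.
(p5) alone gives p5 = 1.
(p3) alone gives p3 = 1.
That conflicts with the unit clause (~p3).
Neither p6 = 1 nor p6 = 0 works.
So p1 must be the other value — set p1 = 1.
Case p6 = 0:
(~p4) alone gives p4 = 0.
(p5) alone gives p5 = 1.
(~p3) alone gives p3 = 0.
(p2) alone gives p2 = 1.
That conflicts with the unit clause (~p2).
So p6 must be the other value — set p6 = 1.
(~p3) alone gives p3 = 0.
(~p4) alone gives p4 = 0.
(~p2) alone gives p2 = 0.
That conflicts with the unit clause (p2).
Neither p6 = 1 nor p6 = 0 works.
Neither p1 = 1 nor p1 = 0 works.

UNSATISFIABLE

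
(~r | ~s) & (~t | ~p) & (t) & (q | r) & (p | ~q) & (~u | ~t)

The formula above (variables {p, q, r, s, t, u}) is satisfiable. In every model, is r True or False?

Suppose r = 0.
The clause (t) is unit, so t = 1.
The clause (~p) is unit, so p = 0.
The clause (q) is unit, so q = 1.
Now (~q) is unsatisfied and unit — conflict.
So every satisfying assignment has r = True.

True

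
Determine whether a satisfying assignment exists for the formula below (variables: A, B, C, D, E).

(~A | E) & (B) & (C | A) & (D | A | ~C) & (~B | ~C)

Yes, satisfiable

From the singleton clause (B), B = 1.
From the singleton clause (~C), C = 0.
From the singleton clause (A), A = 1.
From the singleton clause (E), E = 1.
All clauses hold; D can take either value.
A satisfying assignment: A ↦ 1, B ↦ 1, C ↦ 0, D ↦ 0, E ↦ 1.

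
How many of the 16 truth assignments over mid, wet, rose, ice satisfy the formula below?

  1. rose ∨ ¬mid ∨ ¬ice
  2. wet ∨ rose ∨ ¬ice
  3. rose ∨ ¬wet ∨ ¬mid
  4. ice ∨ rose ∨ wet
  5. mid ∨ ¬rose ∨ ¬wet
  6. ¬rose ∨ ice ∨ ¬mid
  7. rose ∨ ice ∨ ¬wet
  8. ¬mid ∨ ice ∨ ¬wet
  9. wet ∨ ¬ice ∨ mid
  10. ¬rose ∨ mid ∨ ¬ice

There are 2^4 = 16 truth assignments over (mid, wet, rose, ice).
Split on rose. With rose = True, the clauses containing rose are satisfied and ¬rose drops from the rest; 3 of the 2^3 = 8 assignments to the other variables satisfy what remains.
With rose = False, by the same count on the reduced clause set, 1 assignment works.
(One model: mid=F, wet=F, rose=T, ice=F.)
Total: 3 + 1 = 4.

4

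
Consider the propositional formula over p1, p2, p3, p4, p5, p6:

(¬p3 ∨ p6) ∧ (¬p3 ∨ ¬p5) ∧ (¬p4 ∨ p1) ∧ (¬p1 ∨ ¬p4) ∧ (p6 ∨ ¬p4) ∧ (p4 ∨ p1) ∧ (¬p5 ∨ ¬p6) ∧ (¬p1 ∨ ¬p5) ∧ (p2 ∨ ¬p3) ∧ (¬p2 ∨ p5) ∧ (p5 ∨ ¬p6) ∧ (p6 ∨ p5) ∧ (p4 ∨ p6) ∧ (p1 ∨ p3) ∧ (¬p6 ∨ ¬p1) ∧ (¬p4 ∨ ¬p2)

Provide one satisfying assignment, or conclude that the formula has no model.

UNSATISFIABLE

Suppose p3 = False.
(p1) alone gives p1 = True.
(¬p4) alone gives p4 = False.
(¬p5) alone gives p5 = False.
(¬p2) alone gives p2 = False.
(¬p6) alone gives p6 = False.
That conflicts with the unit clause (p6).
Backtrack on p3: now try p3 = True.
(p6) alone gives p6 = True.
(¬p5) alone gives p5 = False.
That conflicts with the unit clause (p5).
Both values of p3 lead to a conflict.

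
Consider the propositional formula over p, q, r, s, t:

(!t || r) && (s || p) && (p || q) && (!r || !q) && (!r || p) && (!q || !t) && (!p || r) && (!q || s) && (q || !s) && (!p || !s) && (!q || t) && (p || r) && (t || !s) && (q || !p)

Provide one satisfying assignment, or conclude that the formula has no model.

Branch on t: set t = false.
(!q) alone gives q = false.
(p) alone gives p = true.
But (!p) is also a unit clause — contradiction.
Undo t and try t = true.
(r) alone gives r = true.
(!q) alone gives q = false.
(p) alone gives p = true.
But (!p) is also a unit clause — contradiction.
Both values of t lead to a conflict.

UNSATISFIABLE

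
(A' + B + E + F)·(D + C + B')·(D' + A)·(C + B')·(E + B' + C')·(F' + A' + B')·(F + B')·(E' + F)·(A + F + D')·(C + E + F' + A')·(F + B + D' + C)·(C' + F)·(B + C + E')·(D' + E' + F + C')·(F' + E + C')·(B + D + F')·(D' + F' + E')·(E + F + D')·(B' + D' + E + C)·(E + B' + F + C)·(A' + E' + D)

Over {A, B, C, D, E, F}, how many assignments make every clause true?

2

There are 2^6 = 64 truth assignments over (A, B, C, D, E, F).
Split on A. With A = 1, the clauses containing A are satisfied and A' drops from the rest; 0 of the 2^5 = 32 assignments to the other variables satisfy what remains.
With A = 0, by the same count on the reduced clause set, 2 assignments work.
(One model: A=F, B=F, C=F, D=F, E=F, F=F.)
Total: 0 + 2 = 2.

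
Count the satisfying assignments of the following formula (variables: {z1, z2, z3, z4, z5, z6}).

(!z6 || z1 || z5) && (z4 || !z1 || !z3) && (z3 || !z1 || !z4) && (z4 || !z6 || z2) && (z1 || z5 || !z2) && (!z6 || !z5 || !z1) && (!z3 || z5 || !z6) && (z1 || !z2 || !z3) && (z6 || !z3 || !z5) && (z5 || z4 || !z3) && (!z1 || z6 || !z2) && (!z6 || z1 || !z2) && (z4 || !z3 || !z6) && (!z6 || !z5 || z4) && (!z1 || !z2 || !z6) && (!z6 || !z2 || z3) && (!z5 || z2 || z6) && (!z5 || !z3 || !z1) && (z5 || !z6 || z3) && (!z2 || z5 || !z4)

9

There are 2^6 = 64 truth assignments over (z1, z2, z3, z4, z5, z6).
Split on z6. With z6 = true, the clauses containing z6 are satisfied and !z6 drops from the rest; 2 of the 2^5 = 32 assignments to the other variables satisfy what remains.
With z6 = false, by the same count on the reduced clause set, 7 assignments work.
Total: 2 + 7 = 9.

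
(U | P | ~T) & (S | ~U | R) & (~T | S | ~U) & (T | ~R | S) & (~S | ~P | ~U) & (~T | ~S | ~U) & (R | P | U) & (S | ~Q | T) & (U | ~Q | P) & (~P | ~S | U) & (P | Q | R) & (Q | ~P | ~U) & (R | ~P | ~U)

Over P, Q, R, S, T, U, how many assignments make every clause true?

There are 2^6 = 64 truth assignments over (P, Q, R, S, T, U).
Split on R. With R = 1, the clauses containing R are satisfied and ~R drops from the rest; 5 of the 2^5 = 32 assignments to the other variables satisfy what remains.
With R = 0, by the same count on the reduced clause set, 4 assignments work.
Total: 5 + 4 = 9.

9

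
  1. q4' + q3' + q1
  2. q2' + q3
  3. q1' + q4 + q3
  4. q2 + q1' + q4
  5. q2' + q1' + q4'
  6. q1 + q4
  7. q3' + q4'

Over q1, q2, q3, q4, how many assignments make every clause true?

There are 2^4 = 16 truth assignments over (q1, q2, q3, q4).
Check each against the 7 clauses (columns in the order q1, q2, q3, q4):
  F F F F  ✗ fails (q1 + q4)
  F F F T  ✓ satisfies all
  F F T F  ✗ fails (q1 + q4)
  F F T T  ✗ fails (q4' + q3' + q1)
  F T F F  ✗ fails (q2' + q3)
  F T F T  ✗ fails (q2' + q3)
  F T T F  ✗ fails (q1 + q4)
  F T T T  ✗ fails (q4' + q3' + q1)
  T F F F  ✗ fails (q1' + q4 + q3)
  T F F T  ✓ satisfies all
  T F T F  ✗ fails (q2 + q1' + q4)
  T F T T  ✗ fails (q3' + q4')
  T T F F  ✗ fails (q2' + q3)
  T T F T  ✗ fails (q2' + q3)
  T T T F  ✓ satisfies all
  T T T T  ✗ fails (q2' + q1' + q4')
3 of the 16 rows are models.

3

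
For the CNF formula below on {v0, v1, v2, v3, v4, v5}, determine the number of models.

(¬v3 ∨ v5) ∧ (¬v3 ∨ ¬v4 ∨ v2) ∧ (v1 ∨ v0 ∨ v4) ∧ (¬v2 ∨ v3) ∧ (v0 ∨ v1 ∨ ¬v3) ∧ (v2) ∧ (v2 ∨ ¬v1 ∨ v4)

6

There are 2^6 = 64 truth assignments over (v0, v1, v2, v3, v4, v5).
Split on v0. With v0 = True, the clauses containing v0 are satisfied and ¬v0 drops from the rest; 4 of the 2^5 = 32 assignments to the other variables satisfy what remains.
With v0 = False, by the same count on the reduced clause set, 2 assignments work.
(One model: v0=F, v1=T, v2=T, v3=T, v4=F, v5=T.)
Total: 4 + 2 = 6.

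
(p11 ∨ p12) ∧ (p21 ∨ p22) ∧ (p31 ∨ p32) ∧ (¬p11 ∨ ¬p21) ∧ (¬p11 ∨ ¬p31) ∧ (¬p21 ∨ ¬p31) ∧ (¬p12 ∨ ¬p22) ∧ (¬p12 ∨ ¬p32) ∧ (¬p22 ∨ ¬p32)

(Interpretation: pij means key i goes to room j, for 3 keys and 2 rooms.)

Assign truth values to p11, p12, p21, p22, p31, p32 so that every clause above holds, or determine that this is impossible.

Suppose p11 = True.
(¬p21) alone gives p21 = False.
(p22) alone gives p22 = True.
(¬p31) alone gives p31 = False.
(p32) alone gives p32 = True.
Now (¬p32) is unsatisfied and unit — conflict.
Undo p11 and try p11 = False.
(p12) alone gives p12 = True.
(¬p22) alone gives p22 = False.
(p21) alone gives p21 = True.
(¬p31) alone gives p31 = False.
(p32) alone gives p32 = True.
Now (¬p32) is unsatisfied and unit — conflict.
Neither p11 = True nor p11 = False works.

UNSATISFIABLE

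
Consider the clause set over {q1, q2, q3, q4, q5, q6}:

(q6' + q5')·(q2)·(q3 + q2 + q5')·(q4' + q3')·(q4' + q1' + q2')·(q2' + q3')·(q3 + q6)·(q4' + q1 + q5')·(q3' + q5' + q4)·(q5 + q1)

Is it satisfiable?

The clause (q2) is unit, so q2 = 1.
The clause (q3') is unit, so q3 = 0.
The clause (q6) is unit, so q6 = 1.
The clause (q5') is unit, so q5 = 0.
The clause (q1) is unit, so q1 = 1.
The clause (q4') is unit, so q4 = 0.
All clauses are satisfied.
A satisfying assignment: q1: 1, q2: 1, q3: 0, q4: 0, q5: 0, q6: 1.

Yes, satisfiable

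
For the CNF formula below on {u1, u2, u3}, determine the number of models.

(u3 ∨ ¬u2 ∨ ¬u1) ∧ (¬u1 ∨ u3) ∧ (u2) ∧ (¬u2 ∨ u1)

1

There are 2^3 = 8 truth assignments over (u1, u2, u3).
Check each against the 4 clauses (columns in the order u1, u2, u3):
  F F F  ✗ fails (u2)
  F F T  ✗ fails (u2)
  F T F  ✗ fails (¬u2 ∨ u1)
  F T T  ✗ fails (¬u2 ∨ u1)
  T F F  ✗ fails (¬u1 ∨ u3)
  T F T  ✗ fails (u2)
  T T F  ✗ fails (u3 ∨ ¬u2 ∨ ¬u1)
  T T T  ✓ satisfies all
1 of the 8 rows is a model.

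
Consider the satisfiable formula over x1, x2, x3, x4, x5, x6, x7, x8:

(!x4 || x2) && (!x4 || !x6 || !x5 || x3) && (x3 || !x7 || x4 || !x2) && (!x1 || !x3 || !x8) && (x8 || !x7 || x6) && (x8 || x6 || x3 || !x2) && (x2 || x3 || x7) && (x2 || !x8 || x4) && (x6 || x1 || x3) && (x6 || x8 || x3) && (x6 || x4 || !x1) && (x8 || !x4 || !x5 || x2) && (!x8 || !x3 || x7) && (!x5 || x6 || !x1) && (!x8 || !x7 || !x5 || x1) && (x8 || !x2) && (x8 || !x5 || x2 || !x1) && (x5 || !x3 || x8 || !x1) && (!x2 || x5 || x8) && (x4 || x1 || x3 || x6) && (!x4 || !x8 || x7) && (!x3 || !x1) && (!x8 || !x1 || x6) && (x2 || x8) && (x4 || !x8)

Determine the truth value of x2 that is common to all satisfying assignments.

Suppose x2 = false.
From the singleton clause (!x4), x4 = false.
From the singleton clause (!x8), x8 = false.
That conflicts with the unit clause (x8).
So every satisfying assignment has x2 = True.

True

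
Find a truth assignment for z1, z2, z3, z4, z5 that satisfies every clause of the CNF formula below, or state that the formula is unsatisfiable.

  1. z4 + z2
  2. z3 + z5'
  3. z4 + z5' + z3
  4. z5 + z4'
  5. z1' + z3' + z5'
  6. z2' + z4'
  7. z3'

The clause (z3') is unit, so z3 = 0.
The clause (z5') is unit, so z5 = 0.
The clause (z4') is unit, so z4 = 0.
The clause (z2) is unit, so z2 = 1.
No clause remains; z1 is free.

z1=0; z2=1; z3=0; z4=0; z5=0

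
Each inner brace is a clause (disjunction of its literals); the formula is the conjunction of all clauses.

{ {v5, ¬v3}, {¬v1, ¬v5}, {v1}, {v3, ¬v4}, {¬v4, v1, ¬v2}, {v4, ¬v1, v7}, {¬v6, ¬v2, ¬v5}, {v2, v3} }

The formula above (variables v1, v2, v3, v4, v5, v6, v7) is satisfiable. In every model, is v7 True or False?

True

Suppose v7 = False.
Unit clause (v1) forces v1 = True.
Unit clause (¬v5) forces v5 = False.
Unit clause (¬v3) forces v3 = False.
Unit clause (¬v4) forces v4 = False.
That conflicts with the unit clause (v4).
So every satisfying assignment has v7 = True.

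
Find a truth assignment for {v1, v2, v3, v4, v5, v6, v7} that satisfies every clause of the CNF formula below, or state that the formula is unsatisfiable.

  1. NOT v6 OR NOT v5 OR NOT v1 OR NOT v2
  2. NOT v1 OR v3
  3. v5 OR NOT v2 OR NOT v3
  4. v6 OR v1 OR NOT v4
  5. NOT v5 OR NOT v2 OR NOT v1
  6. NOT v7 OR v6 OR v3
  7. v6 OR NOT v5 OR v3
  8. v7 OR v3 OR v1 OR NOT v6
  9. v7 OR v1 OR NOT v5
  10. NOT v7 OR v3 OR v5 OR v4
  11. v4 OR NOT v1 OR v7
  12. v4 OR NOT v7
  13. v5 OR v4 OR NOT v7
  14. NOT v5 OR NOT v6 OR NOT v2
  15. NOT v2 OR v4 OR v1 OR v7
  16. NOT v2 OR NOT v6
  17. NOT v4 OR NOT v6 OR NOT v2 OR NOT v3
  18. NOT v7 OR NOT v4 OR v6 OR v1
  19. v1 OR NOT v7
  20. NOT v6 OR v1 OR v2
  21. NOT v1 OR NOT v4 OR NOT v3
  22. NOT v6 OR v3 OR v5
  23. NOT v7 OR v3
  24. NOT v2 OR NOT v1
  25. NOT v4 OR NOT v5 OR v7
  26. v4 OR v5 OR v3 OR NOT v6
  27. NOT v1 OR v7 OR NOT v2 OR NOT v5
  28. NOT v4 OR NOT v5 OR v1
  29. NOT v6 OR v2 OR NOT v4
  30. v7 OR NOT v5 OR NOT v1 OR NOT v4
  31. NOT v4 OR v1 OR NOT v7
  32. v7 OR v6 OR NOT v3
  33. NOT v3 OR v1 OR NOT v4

Try v1 = false.
From the singleton clause (NOT v7), v7 = false.
From the singleton clause (NOT v5), v5 = false.
Try v2 = false.
From the singleton clause (NOT v6), v6 = false.
From the singleton clause (NOT v4), v4 = false.
From the singleton clause (NOT v3), v3 = false.
Every clause now holds.

v1: false; v2: false; v3: false; v4: false; v5: false; v6: false; v7: false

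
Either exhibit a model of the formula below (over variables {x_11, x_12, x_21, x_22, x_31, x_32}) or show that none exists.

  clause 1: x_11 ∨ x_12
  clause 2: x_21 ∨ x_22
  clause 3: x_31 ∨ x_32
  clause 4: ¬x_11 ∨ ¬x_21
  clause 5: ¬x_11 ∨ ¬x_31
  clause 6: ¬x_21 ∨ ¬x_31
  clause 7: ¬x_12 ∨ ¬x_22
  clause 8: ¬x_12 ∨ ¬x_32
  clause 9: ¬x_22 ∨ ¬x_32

Case x_11 = True:
The clause (¬x_21) is unit, so x_21 = False.
The clause (x_22) is unit, so x_22 = True.
The clause (¬x_31) is unit, so x_31 = False.
The clause (x_32) is unit, so x_32 = True.
But (¬x_32) is also a unit clause — contradiction.
Backtrack on x_11: now try x_11 = False.
The clause (x_12) is unit, so x_12 = True.
The clause (¬x_22) is unit, so x_22 = False.
The clause (x_21) is unit, so x_21 = True.
The clause (¬x_31) is unit, so x_31 = False.
The clause (x_32) is unit, so x_32 = True.
But (¬x_32) is also a unit clause — contradiction.
Both values of x_11 lead to a conflict.

UNSATISFIABLE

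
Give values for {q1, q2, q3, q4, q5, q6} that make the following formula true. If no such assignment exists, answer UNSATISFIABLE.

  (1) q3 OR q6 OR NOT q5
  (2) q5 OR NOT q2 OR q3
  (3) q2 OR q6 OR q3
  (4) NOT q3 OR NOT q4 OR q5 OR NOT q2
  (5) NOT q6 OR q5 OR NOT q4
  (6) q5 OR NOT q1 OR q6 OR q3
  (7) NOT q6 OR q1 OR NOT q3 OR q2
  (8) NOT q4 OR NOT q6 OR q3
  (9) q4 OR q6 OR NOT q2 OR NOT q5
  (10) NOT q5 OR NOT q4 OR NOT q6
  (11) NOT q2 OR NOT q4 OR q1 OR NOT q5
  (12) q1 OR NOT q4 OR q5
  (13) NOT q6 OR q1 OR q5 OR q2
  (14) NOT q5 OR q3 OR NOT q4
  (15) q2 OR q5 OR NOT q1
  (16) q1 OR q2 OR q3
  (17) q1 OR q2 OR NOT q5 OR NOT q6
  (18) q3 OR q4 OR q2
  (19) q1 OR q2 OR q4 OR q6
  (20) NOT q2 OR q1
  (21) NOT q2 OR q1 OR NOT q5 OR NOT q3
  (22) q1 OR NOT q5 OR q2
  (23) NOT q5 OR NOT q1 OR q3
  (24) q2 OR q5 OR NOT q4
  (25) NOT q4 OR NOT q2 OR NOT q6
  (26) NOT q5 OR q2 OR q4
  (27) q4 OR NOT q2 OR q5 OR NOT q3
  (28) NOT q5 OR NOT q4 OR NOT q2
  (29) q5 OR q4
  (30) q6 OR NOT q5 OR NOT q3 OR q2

Suppose q2 = true.
From the singleton clause (q1), q1 = true.
Suppose q5 = true.
From the singleton clause (q3), q3 = true.
From the singleton clause (NOT q4), q4 = false.
From the singleton clause (q6), q6 = true.
Every clause now holds.

q1=true,  q2=true,  q3=true,  q4=false,  q5=true,  q6=true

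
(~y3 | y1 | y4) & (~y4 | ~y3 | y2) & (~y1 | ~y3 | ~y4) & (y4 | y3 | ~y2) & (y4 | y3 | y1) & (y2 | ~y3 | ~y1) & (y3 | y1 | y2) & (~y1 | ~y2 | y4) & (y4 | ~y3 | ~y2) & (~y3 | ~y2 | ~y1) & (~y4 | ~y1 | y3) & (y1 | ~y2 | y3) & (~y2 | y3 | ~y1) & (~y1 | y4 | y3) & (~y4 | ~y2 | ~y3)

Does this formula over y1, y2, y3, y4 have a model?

No, unsatisfiable

Branch on y3: set y3 = 0.
Branch on y4: set y4 = 1.
Unit clause (~y1) forces y1 = 0.
Unit clause (y2) forces y2 = 1.
That conflicts with the unit clause (~y2).
Undo y4 and try y4 = 0.
Unit clause (~y2) forces y2 = 0.
Unit clause (y1) forces y1 = 1.
That conflicts with the unit clause (~y1).
Both values of y4 lead to a conflict.
Undo y3 and try y3 = 1.
Branch on y1: set y1 = 1.
Unit clause (~y4) forces y4 = 0.
Unit clause (y2) forces y2 = 1.
That conflicts with the unit clause (~y2).
Undo y1 and try y1 = 0.
Unit clause (y4) forces y4 = 1.
Unit clause (y2) forces y2 = 1.
That conflicts with the unit clause (~y2).
Both values of y1 lead to a conflict.
Both values of y3 lead to a conflict.
No assignment satisfies every clause.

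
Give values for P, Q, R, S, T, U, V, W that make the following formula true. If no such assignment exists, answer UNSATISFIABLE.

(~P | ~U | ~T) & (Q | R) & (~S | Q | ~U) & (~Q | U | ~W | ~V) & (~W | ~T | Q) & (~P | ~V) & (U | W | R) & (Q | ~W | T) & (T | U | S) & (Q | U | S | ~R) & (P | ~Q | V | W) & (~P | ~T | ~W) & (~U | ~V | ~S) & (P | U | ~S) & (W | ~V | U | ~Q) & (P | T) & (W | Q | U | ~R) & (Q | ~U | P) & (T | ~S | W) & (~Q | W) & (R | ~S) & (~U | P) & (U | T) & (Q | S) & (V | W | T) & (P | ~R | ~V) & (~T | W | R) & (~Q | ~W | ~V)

Try Q = 1.
Unit clause (W) forces W = 1.
Unit clause (~V) forces V = 0.
Try P = 0.
Unit clause (T) forces T = 1.
Unit clause (~U) forces U = 0.
Unit clause (~S) forces S = 0.
All clauses hold; R can take either value.

P: 0,  Q: 1,  R: 1,  S: 0,  T: 1,  U: 0,  V: 0,  W: 1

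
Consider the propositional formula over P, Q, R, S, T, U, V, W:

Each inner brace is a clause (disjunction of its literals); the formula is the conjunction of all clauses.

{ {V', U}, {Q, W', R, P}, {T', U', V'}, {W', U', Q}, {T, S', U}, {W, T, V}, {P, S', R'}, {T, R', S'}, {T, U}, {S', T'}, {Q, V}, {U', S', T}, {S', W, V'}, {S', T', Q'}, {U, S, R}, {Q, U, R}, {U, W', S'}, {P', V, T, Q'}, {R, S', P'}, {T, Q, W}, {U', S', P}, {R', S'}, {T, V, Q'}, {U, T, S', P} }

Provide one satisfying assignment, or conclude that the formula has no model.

P=0, Q=1, R=0, S=0, T=0, U=1, V=1, W=1

Case V = 1:
Unit clause (U) forces U = 1.
Unit clause (T') forces T = 0.
Unit clause (S') forces S = 0.
Case W = 1:
Unit clause (Q) forces Q = 1.
All clauses hold; P, R can take either value.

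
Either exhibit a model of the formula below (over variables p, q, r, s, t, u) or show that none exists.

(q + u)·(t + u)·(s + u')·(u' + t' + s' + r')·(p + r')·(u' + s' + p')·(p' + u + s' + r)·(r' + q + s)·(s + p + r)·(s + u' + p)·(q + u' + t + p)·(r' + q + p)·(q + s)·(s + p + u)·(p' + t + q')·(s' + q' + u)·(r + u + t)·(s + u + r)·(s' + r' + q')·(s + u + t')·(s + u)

p: 0,  q: 0,  r: 0,  s: 1,  t: 1,  u: 1

Case q = 0:
From the singleton clause (u), u = 1.
From the singleton clause (s), s = 1.
From the singleton clause (p'), p = 0.
From the singleton clause (r'), r = 0.
From the singleton clause (t), t = 1.
This assignment satisfies each clause.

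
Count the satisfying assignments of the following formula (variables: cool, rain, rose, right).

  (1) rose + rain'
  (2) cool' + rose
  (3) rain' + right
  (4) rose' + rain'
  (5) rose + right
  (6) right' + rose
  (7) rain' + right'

There are 2^4 = 16 truth assignments over (cool, rain, rose, right).
Check each against the 7 clauses (columns in the order cool, rain, rose, right):
  F F F F  ✗ fails (rose + right)
  F F F T  ✗ fails (right' + rose)
  F F T F  ✓ satisfies all
  F F T T  ✓ satisfies all
  F T F F  ✗ fails (rose + rain')
  F T F T  ✗ fails (rose + rain')
  F T T F  ✗ fails (rain' + right)
  F T T T  ✗ fails (rose' + rain')
  T F F F  ✗ fails (cool' + rose)
  T F F T  ✗ fails (cool' + rose)
  T F T F  ✓ satisfies all
  T F T T  ✓ satisfies all
  T T F F  ✗ fails (rose + rain')
  T T F T  ✗ fails (rose + rain')
  T T T F  ✗ fails (rain' + right)
  T T T T  ✗ fails (rose' + rain')
4 of the 16 rows are models.

4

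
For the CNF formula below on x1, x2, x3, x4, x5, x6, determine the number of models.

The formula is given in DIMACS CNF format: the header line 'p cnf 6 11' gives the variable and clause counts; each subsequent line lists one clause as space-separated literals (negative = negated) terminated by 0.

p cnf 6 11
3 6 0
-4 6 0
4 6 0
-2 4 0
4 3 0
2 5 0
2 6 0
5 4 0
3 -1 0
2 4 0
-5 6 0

There are 2^6 = 64 truth assignments over (x1, x2, x3, x4, x5, x6).
Split on x4. With x4 = True, the clauses containing x4 are satisfied and ¬x4 drops from the rest; 9 of the 2^5 = 32 assignments to the other variables satisfy what remains.
With x4 = False, by the same count on the reduced clause set, 0 assignments work.
Total: 9 + 0 = 9.

9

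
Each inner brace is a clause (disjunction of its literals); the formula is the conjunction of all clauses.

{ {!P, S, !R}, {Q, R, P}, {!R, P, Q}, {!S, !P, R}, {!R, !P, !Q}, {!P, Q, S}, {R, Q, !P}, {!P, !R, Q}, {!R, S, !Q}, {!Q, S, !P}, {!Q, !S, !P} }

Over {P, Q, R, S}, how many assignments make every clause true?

3

There are 2^4 = 16 truth assignments over (P, Q, R, S).
Check each against the 11 clauses (columns in the order P, Q, R, S):
  F F F F  ✗ fails (Q || R || P)
  F F F T  ✗ fails (Q || R || P)
  F F T F  ✗ fails (!R || P || Q)
  F F T T  ✗ fails (!R || P || Q)
  F T F F  ✓ satisfies all
  F T F T  ✓ satisfies all
  F T T F  ✗ fails (!R || S || !Q)
  F T T T  ✓ satisfies all
  T F F F  ✗ fails (!P || Q || S)
  T F F T  ✗ fails (!S || !P || R)
  T F T F  ✗ fails (!P || S || !R)
  T F T T  ✗ fails (!P || !R || Q)
  T T F F  ✗ fails (!Q || S || !P)
  T T F T  ✗ fails (!S || !P || R)
  T T T F  ✗ fails (!P || S || !R)
  T T T T  ✗ fails (!R || !P || !Q)
3 of the 16 rows are models.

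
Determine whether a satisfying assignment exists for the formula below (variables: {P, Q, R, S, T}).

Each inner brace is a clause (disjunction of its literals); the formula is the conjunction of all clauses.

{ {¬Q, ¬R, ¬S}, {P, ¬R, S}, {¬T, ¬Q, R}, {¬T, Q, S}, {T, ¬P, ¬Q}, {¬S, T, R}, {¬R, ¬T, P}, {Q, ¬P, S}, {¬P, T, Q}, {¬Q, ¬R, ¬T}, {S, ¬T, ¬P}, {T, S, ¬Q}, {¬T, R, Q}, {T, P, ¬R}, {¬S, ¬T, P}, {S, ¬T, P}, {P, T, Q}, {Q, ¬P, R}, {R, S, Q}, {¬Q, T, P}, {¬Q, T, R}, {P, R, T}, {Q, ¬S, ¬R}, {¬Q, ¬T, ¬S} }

Unsatisfiable

Branch on Q: set Q = False.
Branch on T: set T = False.
(¬P) alone gives P = False.
But (P) is also a unit clause — contradiction.
Backtrack on T: now try T = True.
(S) alone gives S = True.
(R) alone gives R = True.
But (¬R) is also a unit clause — contradiction.
Either choice for T ends in contradiction.
Backtrack on Q: now try Q = True.
Branch on R: set R = False.
(¬T) alone gives T = False.
But (T) is also a unit clause — contradiction.
Backtrack on R: now try R = True.
(¬S) alone gives S = False.
(P) alone gives P = True.
(T) alone gives T = True.
But (¬T) is also a unit clause — contradiction.
Either choice for R ends in contradiction.
Either choice for Q ends in contradiction.
No assignment satisfies every clause.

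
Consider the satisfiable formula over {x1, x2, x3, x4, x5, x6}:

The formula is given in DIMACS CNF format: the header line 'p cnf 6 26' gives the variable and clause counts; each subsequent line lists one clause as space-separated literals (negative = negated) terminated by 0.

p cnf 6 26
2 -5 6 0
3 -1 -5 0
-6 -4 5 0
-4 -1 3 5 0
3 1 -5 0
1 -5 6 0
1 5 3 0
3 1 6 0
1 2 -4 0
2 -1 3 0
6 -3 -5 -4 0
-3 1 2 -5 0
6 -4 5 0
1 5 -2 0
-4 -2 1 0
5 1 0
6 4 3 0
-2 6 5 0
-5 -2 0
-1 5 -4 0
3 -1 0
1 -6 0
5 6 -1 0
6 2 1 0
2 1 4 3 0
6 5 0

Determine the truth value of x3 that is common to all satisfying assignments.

Suppose x3 = False.
Unit clause (¬x1) forces x1 = False.
Unit clause (¬x5) forces x5 = False.
But (x5) is also a unit clause — contradiction.
So every satisfying assignment has x3 = True.

True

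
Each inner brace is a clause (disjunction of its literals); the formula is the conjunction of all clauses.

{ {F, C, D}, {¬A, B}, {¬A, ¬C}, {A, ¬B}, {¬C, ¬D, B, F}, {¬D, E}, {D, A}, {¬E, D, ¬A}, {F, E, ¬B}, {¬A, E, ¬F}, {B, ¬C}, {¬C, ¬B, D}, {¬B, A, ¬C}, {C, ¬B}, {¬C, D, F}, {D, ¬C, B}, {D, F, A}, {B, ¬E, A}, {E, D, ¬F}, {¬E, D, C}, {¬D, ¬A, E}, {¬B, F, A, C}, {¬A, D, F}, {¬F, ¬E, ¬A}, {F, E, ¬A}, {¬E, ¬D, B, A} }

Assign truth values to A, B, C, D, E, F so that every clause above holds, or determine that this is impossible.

UNSATISFIABLE

Try A = False.
(¬B) alone gives B = False.
(D) alone gives D = True.
(E) alone gives E = True.
Now (¬E) is unsatisfied and unit — conflict.
Undo A and try A = True.
(B) alone gives B = True.
(¬C) alone gives C = False.
Now (C) is unsatisfied and unit — conflict.
Both values of A lead to a conflict.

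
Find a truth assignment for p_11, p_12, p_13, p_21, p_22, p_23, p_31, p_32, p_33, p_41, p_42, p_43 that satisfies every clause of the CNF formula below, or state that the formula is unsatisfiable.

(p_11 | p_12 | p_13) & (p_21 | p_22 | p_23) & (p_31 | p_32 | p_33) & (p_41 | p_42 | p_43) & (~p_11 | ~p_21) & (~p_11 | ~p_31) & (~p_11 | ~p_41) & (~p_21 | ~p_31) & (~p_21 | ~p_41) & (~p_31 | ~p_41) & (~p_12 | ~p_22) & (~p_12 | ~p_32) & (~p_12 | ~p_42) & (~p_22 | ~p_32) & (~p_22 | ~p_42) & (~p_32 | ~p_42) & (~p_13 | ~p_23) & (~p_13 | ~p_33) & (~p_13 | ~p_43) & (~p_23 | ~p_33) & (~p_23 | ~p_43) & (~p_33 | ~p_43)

UNSATISFIABLE

Suppose p_11 = 0.
Suppose p_12 = 1.
Unit clause (~p_22) forces p_22 = 0.
Unit clause (~p_32) forces p_32 = 0.
Unit clause (~p_42) forces p_42 = 0.
Suppose p_21 = 1.
Unit clause (~p_31) forces p_31 = 0.
Unit clause (p_33) forces p_33 = 1.
Unit clause (~p_41) forces p_41 = 0.
Unit clause (p_43) forces p_43 = 1.
That conflicts with the unit clause (~p_43).
That branch fails; take p_21 = 0 instead.
Unit clause (p_23) forces p_23 = 1.
Unit clause (~p_13) forces p_13 = 0.
Unit clause (~p_33) forces p_33 = 0.
Unit clause (p_31) forces p_31 = 1.
Unit clause (~p_41) forces p_41 = 0.
Unit clause (p_43) forces p_43 = 1.
That conflicts with the unit clause (~p_43).
Both values of p_21 lead to a conflict.
That branch fails; take p_12 = 0 instead.
Unit clause (p_13) forces p_13 = 1.
Unit clause (~p_23) forces p_23 = 0.
Unit clause (~p_33) forces p_33 = 0.
Unit clause (~p_43) forces p_43 = 0.
Suppose p_21 = 1.
Unit clause (~p_31) forces p_31 = 0.
Unit clause (p_32) forces p_32 = 1.
Unit clause (~p_41) forces p_41 = 0.
Unit clause (p_42) forces p_42 = 1.
That conflicts with the unit clause (~p_42).
That branch fails; take p_21 = 0 instead.
Unit clause (p_22) forces p_22 = 1.
Unit clause (~p_32) forces p_32 = 0.
Unit clause (p_31) forces p_31 = 1.
Unit clause (~p_41) forces p_41 = 0.
Unit clause (p_42) forces p_42 = 1.
That conflicts with the unit clause (~p_42).
Both values of p_21 lead to a conflict.
Both values of p_12 lead to a conflict.
That branch fails; take p_11 = 1 instead.
Unit clause (~p_21) forces p_21 = 0.
Unit clause (~p_31) forces p_31 = 0.
Unit clause (~p_41) forces p_41 = 0.
Suppose p_22 = 1.
Unit clause (~p_12) forces p_12 = 0.
Unit clause (~p_32) forces p_32 = 0.
Unit clause (p_33) forces p_33 = 1.
Unit clause (~p_42) forces p_42 = 0.
Unit clause (p_43) forces p_43 = 1.
That conflicts with the unit clause (~p_43).
That branch fails; take p_22 = 0 instead.
Unit clause (p_23) forces p_23 = 1.
Unit clause (~p_13) forces p_13 = 0.
Unit clause (~p_33) forces p_33 = 0.
Unit clause (p_32) forces p_32 = 1.
Unit clause (~p_12) forces p_12 = 0.
Unit clause (~p_42) forces p_42 = 0.
Unit clause (p_43) forces p_43 = 1.
That conflicts with the unit clause (~p_43).
Both values of p_22 lead to a conflict.
Both values of p_11 lead to a conflict.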